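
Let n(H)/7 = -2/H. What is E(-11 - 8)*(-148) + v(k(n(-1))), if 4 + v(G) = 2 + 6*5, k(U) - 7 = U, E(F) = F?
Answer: 2840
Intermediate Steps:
n(H) = -14/H (n(H) = 7*(-2/H) = -14/H)
k(U) = 7 + U
v(G) = 28 (v(G) = -4 + (2 + 6*5) = -4 + (2 + 30) = -4 + 32 = 28)
E(-11 - 8)*(-148) + v(k(n(-1))) = (-11 - 8)*(-148) + 28 = -19*(-148) + 28 = 2812 + 28 = 2840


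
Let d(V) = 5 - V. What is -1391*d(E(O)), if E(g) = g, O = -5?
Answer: -13910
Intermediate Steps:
-1391*d(E(O)) = -1391*(5 - 1*(-5)) = -1391*(5 + 5) = -1391*10 = -13910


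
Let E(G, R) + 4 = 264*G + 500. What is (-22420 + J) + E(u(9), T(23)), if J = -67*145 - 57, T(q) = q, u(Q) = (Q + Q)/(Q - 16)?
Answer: -226624/7 ≈ -32375.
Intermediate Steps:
u(Q) = 2*Q/(-16 + Q) (u(Q) = (2*Q)/(-16 + Q) = 2*Q/(-16 + Q))
E(G, R) = 496 + 264*G (E(G, R) = -4 + (264*G + 500) = -4 + (500 + 264*G) = 496 + 264*G)
J = -9772 (J = -9715 - 57 = -9772)
(-22420 + J) + E(u(9), T(23)) = (-22420 - 9772) + (496 + 264*(2*9/(-16 + 9))) = -32192 + (496 + 264*(2*9/(-7))) = -32192 + (496 + 264*(2*9*(-⅐))) = -32192 + (496 + 264*(-18/7)) = -32192 + (496 - 4752/7) = -32192 - 1280/7 = -226624/7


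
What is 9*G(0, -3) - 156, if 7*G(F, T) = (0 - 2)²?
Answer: -1056/7 ≈ -150.86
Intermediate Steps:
G(F, T) = 4/7 (G(F, T) = (0 - 2)²/7 = (⅐)*(-2)² = (⅐)*4 = 4/7)
9*G(0, -3) - 156 = 9*(4/7) - 156 = 36/7 - 156 = -1056/7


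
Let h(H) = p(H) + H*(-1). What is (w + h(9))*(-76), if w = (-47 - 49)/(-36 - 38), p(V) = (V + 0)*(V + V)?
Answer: -433884/37 ≈ -11727.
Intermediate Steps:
p(V) = 2*V² (p(V) = V*(2*V) = 2*V²)
h(H) = -H + 2*H² (h(H) = 2*H² + H*(-1) = 2*H² - H = -H + 2*H²)
w = 48/37 (w = -96/(-74) = -96*(-1/74) = 48/37 ≈ 1.2973)
(w + h(9))*(-76) = (48/37 + 9*(-1 + 2*9))*(-76) = (48/37 + 9*(-1 + 18))*(-76) = (48/37 + 9*17)*(-76) = (48/37 + 153)*(-76) = (5709/37)*(-76) = -433884/37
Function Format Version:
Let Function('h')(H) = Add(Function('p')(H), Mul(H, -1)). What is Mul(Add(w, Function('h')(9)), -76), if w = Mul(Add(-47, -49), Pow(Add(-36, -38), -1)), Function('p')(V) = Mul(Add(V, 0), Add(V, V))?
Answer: Rational(-433884, 37) ≈ -11727.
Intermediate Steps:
Function('p')(V) = Mul(2, Pow(V, 2)) (Function('p')(V) = Mul(V, Mul(2, V)) = Mul(2, Pow(V, 2)))
Function('h')(H) = Add(Mul(-1, H), Mul(2, Pow(H, 2))) (Function('h')(H) = Add(Mul(2, Pow(H, 2)), Mul(H, -1)) = Add(Mul(2, Pow(H, 2)), Mul(-1, H)) = Add(Mul(-1, H), Mul(2, Pow(H, 2))))
w = Rational(48, 37) (w = Mul(-96, Pow(-74, -1)) = Mul(-96, Rational(-1, 74)) = Rational(48, 37) ≈ 1.2973)
Mul(Add(w, Function('h')(9)), -76) = Mul(Add(Rational(48, 37), Mul(9, Add(-1, Mul(2, 9)))), -76) = Mul(Add(Rational(48, 37), Mul(9, Add(-1, 18))), -76) = Mul(Add(Rational(48, 37), Mul(9, 17)), -76) = Mul(Add(Rational(48, 37), 153), -76) = Mul(Rational(5709, 37), -76) = Rational(-433884, 37)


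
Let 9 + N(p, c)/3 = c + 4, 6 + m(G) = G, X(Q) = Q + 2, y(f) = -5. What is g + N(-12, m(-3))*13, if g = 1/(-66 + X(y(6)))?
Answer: -37675/69 ≈ -546.01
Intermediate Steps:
X(Q) = 2 + Q
m(G) = -6 + G
N(p, c) = -15 + 3*c (N(p, c) = -27 + 3*(c + 4) = -27 + 3*(4 + c) = -27 + (12 + 3*c) = -15 + 3*c)
g = -1/69 (g = 1/(-66 + (2 - 5)) = 1/(-66 - 3) = 1/(-69) = -1/69 ≈ -0.014493)
g + N(-12, m(-3))*13 = -1/69 + (-15 + 3*(-6 - 3))*13 = -1/69 + (-15 + 3*(-9))*13 = -1/69 + (-15 - 27)*13 = -1/69 - 42*13 = -1/69 - 546 = -37675/69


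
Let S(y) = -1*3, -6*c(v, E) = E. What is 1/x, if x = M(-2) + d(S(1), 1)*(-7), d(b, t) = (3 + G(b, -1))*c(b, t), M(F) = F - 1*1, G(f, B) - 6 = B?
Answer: 3/19 ≈ 0.15789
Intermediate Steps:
G(f, B) = 6 + B
c(v, E) = -E/6
S(y) = -3
M(F) = -1 + F (M(F) = F - 1 = -1 + F)
d(b, t) = -4*t/3 (d(b, t) = (3 + (6 - 1))*(-t/6) = (3 + 5)*(-t/6) = 8*(-t/6) = -4*t/3)
x = 19/3 (x = (-1 - 2) - 4/3*1*(-7) = -3 - 4/3*(-7) = -3 + 28/3 = 19/3 ≈ 6.3333)
1/x = 1/(19/3) = 3/19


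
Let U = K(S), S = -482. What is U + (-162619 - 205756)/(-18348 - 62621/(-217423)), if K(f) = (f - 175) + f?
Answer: -4463622212412/3989214583 ≈ -1118.9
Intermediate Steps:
K(f) = -175 + 2*f (K(f) = (-175 + f) + f = -175 + 2*f)
U = -1139 (U = -175 + 2*(-482) = -175 - 964 = -1139)
U + (-162619 - 205756)/(-18348 - 62621/(-217423)) = -1139 + (-162619 - 205756)/(-18348 - 62621/(-217423)) = -1139 - 368375/(-18348 - 62621*(-1/217423)) = -1139 - 368375/(-18348 + 62621/217423) = -1139 - 368375/(-3989214583/217423) = -1139 - 368375*(-217423/3989214583) = -1139 + 80093197625/3989214583 = -4463622212412/3989214583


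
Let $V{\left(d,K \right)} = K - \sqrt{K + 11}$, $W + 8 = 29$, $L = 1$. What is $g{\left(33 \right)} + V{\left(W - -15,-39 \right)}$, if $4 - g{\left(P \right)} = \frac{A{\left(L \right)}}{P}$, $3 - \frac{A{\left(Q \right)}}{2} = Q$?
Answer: $- \frac{1159}{33} - 2 i \sqrt{7} \approx -35.121 - 5.2915 i$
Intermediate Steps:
$A{\left(Q \right)} = 6 - 2 Q$
$W = 21$ ($W = -8 + 29 = 21$)
$g{\left(P \right)} = 4 - \frac{4}{P}$ ($g{\left(P \right)} = 4 - \frac{6 - 2}{P} = 4 - \frac{4}{P}$)
$V{\left(d,K \right)} = K - \sqrt{11 + K}$
$g{\left(33 \right)} + V{\left(W - -15,-39 \right)} = \left(4 - \frac{4}{33}\right) - \left(39 + \sqrt{11 - 39}\right) = \left(4 - \frac{4}{33}\right) - \left(39 + \sqrt{-28}\right) = \left(4 - \frac{4}{33}\right) - \left(39 + 2 i \sqrt{7}\right) = \frac{128}{33} - \left(39 + 2 i \sqrt{7}\right) = - \frac{1159}{33} - 2 i \sqrt{7}$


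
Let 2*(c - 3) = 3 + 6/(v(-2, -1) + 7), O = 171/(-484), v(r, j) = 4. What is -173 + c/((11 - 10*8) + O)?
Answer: -1936467/11189 ≈ -173.07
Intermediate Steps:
O = -171/484 (O = 171*(-1/484) = -171/484 ≈ -0.35331)
c = 105/22 (c = 3 + (3 + 6/(4 + 7))/2 = 3 + (3 + 6/11)/2 = 3 + (1/2)*(39/11) = 3 + 39/22 = 105/22 ≈ 4.7727)
-173 + c/((11 - 10*8) + O) = -173 + (105/22)/((11 - 10*8) - 171/484) = -173 + (105/22)/((11 - 80) - 171/484) = -173 + (105/22)/(-69 - 171/484) = -173 + (105/22)/(-33567/484) = -173 - 484/33567*105/22 = -173 - 770/11189 = -1936467/11189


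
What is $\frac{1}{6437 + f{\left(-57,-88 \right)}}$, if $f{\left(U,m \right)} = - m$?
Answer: $\frac{1}{6525} \approx 0.00015326$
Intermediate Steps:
$\frac{1}{6437 + f{\left(-57,-88 \right)}} = \frac{1}{6437 - -88} = \frac{1}{6437 + 88} = \frac{1}{6525}$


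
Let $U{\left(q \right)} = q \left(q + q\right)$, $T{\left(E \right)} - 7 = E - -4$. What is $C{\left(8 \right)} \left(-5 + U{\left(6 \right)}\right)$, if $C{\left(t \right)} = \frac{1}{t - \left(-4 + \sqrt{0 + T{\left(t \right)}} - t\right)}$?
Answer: $\frac{1340}{381} + \frac{67 \sqrt{19}}{381} \approx 4.2836$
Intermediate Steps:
$T{\left(E \right)} = 11 + E$ ($T{\left(E \right)} = 7 + \left(E - -4\right) = 7 + \left(E + 4\right) = 7 + \left(4 + E\right) = 11 + E$)
$U{\left(q \right)} = 2 q^{2}$ ($U{\left(q \right)} = q 2 q = 2 q^{2}$)
$C{\left(t \right)} = \frac{1}{4 - \sqrt{11 + t} + 2 t}$ ($C{\left(t \right)} = \frac{1}{t - \left(-4 + \sqrt{0 + \left(11 + t\right)} - t\right)} = \frac{1}{t - \left(-4 + \sqrt{11 + t} - t\right)} = \frac{1}{t + \left(4 + t - \sqrt{11 + t}\right)} = \frac{1}{4 - \sqrt{11 + t} + 2 t}$)
$C{\left(8 \right)} \left(-5 + U{\left(6 \right)}\right) = \frac{-5 + 2 \cdot 6^{2}}{4 - \sqrt{11 + 8} + 2 \cdot 8} = \frac{-5 + 2 \cdot 36}{4 - \sqrt{19} + 16} = \frac{-5 + 72}{20 - \sqrt{19}} = \frac{1}{20 - \sqrt{19}} \cdot 67 = \frac{67}{20 - \sqrt{19}}$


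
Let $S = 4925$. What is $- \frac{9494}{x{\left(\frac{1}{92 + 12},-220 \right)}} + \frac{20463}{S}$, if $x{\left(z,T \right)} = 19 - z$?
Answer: $- \frac{38579299}{77815} \approx -495.78$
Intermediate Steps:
$- \frac{9494}{x{\left(\frac{1}{92 + 12},-220 \right)}} + \frac{20463}{S} = - \frac{9494}{19 - \frac{1}{92 + 12}} + \frac{20463}{4925} = - \frac{9494}{19 - \frac{1}{104}} + 20463 \cdot \frac{1}{4925} = - \frac{9494}{19 - \frac{1}{104}} + \frac{20463}{4925} = - \frac{9494}{\frac{1975}{104}} + \frac{20463}{4925} = \left(-9494\right) \frac{104}{1975} + \frac{20463}{4925} = - \frac{987376}{1975} + \frac{20463}{4925} = - \frac{38579299}{77815}$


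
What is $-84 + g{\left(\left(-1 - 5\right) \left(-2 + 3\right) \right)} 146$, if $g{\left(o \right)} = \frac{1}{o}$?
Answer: $- \frac{325}{3} \approx -108.33$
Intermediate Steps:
$-84 + g{\left(\left(-1 - 5\right) \left(-2 + 3\right) \right)} 146 = -84 + \frac{1}{\left(-1 - 5\right) \left(-2 + 3\right)} 146 = -84 + \frac{1}{\left(-6\right) 1} \cdot 146 = -84 + \frac{1}{-6} \cdot 146 = -84 - \frac{73}{3} = - \frac{325}{3}$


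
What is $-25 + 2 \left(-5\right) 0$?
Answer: $-25$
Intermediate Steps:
$-25 + 2 \left(-5\right) 0 = -25 - 0 = -25 + 0 = -25$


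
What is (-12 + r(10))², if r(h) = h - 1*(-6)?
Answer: 16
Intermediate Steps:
r(h) = 6 + h (r(h) = h + 6 = 6 + h)
(-12 + r(10))² = (-12 + (6 + 10))² = (-12 + 16)² = 4² = 16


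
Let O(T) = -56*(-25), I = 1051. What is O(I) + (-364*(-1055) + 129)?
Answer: 385549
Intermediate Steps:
O(T) = 1400
O(I) + (-364*(-1055) + 129) = 1400 + (-364*(-1055) + 129) = 1400 + (384020 + 129) = 1400 + 384149 = 385549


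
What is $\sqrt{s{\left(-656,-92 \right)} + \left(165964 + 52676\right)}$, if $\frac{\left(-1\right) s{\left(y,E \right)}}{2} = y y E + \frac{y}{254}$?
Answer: $\frac{8 \sqrt{20010158862}}{127} \approx 8910.7$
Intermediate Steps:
$s{\left(y,E \right)} = - \frac{y}{127} - 2 E y^{2}$ ($s{\left(y,E \right)} = - 2 \left(y y E + \frac{y}{254}\right) = - 2 \left(y^{2} E + y \frac{1}{254}\right) = - 2 \left(E y^{2} + \frac{y}{254}\right) = - 2 \left(\frac{y}{254} + E y^{2}\right) = - \frac{y}{127} - 2 E y^{2}$)
$\sqrt{s{\left(-656,-92 \right)} + \left(165964 + 52676\right)} = \sqrt{\left(- \frac{1}{127}\right) \left(-656\right) \left(1 + 254 \left(-92\right) \left(-656\right)\right) + \left(165964 + 52676\right)} = \sqrt{\left(- \frac{1}{127}\right) \left(-656\right) \left(1 + 15329408\right) + 218640} = \sqrt{\left(- \frac{1}{127}\right) \left(-656\right) 15329409 + 218640} = \sqrt{\frac{10056092304}{127} + 218640} = \sqrt{\frac{10083859584}{127}} = \frac{8 \sqrt{20010158862}}{127}$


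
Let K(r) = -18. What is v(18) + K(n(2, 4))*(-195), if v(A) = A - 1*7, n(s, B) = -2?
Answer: 3521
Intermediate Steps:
v(A) = -7 + A (v(A) = A - 7 = -7 + A)
v(18) + K(n(2, 4))*(-195) = (-7 + 18) - 18*(-195) = 11 + 3510 = 3521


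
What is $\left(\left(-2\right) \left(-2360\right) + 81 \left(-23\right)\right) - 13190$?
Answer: $-10333$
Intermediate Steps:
$\left(\left(-2\right) \left(-2360\right) + 81 \left(-23\right)\right) - 13190 = \left(4720 - 1863\right) - 13190 = 2857 - 13190 = -10333$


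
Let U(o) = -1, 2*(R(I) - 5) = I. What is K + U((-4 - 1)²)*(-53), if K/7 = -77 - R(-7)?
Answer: -993/2 ≈ -496.50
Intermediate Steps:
R(I) = 5 + I/2
K = -1099/2 (K = 7*(-77 - (5 + (½)*(-7))) = 7*(-77 - (5 - 7/2)) = 7*(-77 - 1*3/2) = 7*(-77 - 3/2) = 7*(-157/2) = -1099/2 ≈ -549.50)
K + U((-4 - 1)²)*(-53) = -1099/2 - 1*(-53) = -1099/2 + 53 = -993/2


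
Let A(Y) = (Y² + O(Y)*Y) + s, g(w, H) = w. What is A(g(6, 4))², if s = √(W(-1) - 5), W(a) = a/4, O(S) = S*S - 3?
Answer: (468 + I*√21)²/4 ≈ 54751.0 + 1072.3*I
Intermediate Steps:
O(S) = -3 + S² (O(S) = S² - 3 = -3 + S²)
W(a) = a/4 (W(a) = a*(¼) = a/4)
s = I*√21/2 (s = √((¼)*(-1) - 5) = √(-¼ - 5) = √(-21/4) = I*√21/2 ≈ 2.2913*I)
A(Y) = Y² + Y*(-3 + Y²) + I*√21/2 (A(Y) = (Y² + (-3 + Y²)*Y) + I*√21/2 = (Y² + Y*(-3 + Y²)) + I*√21/2 = Y² + Y*(-3 + Y²) + I*√21/2)
A(g(6, 4))² = (6² + 6³ - 3*6 + I*√21/2)² = (36 + 216 - 18 + I*√21/2)² = (234 + I*√21/2)²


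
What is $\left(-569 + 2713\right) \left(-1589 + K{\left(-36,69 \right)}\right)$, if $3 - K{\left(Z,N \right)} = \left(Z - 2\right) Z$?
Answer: $-6333376$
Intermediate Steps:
$K{\left(Z,N \right)} = 3 - Z \left(-2 + Z\right)$ ($K{\left(Z,N \right)} = 3 - \left(Z - 2\right) Z = 3 - \left(-2 + Z\right) Z = 3 - Z \left(-2 + Z\right)$)
$\left(-569 + 2713\right) \left(-1589 + K{\left(-36,69 \right)}\right) = \left(-569 + 2713\right) \left(-1589 + \left(3 - \left(-36\right)^{2} + 2 \left(-36\right)\right)\right) = 2144 \left(-1589 - 1365\right) = 2144 \left(-2954\right) = -6333376$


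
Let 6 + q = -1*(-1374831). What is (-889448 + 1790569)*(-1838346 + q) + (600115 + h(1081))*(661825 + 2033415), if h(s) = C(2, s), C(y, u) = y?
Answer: 1199770836039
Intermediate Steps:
q = 1374825 (q = -6 - 1*(-1374831) = -6 + 1374831 = 1374825)
h(s) = 2
(-889448 + 1790569)*(-1838346 + q) + (600115 + h(1081))*(661825 + 2033415) = (-889448 + 1790569)*(-1838346 + 1374825) + (600115 + 2)*(661825 + 2033415) = 901121*(-463521) + 600117*2695240 = -417688507041 + 1617459343080 = 1199770836039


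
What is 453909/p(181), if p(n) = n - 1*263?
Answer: -453909/82 ≈ -5535.5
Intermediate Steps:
p(n) = -263 + n (p(n) = n - 263 = -263 + n)
453909/p(181) = 453909/(-263 + 181) = 453909/(-82) = 453909*(-1/82) = -453909/82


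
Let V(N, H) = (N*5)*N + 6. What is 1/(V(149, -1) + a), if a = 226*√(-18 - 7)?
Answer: 111011/12324719021 - 1130*I/12324719021 ≈ 9.0072e-6 - 9.1686e-8*I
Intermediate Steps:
a = 1130*I (a = 226*√(-25) = 226*(5*I) = 1130*I ≈ 1130.0*I)
V(N, H) = 6 + 5*N² (V(N, H) = (5*N)*N + 6 = 5*N² + 6 = 6 + 5*N²)
1/(V(149, -1) + a) = 1/((6 + 5*149²) + 1130*I) = 1/((6 + 5*22201) + 1130*I) = 1/((6 + 111005) + 1130*I) = 1/(111011 + 1130*I) = (111011 - 1130*I)/12324719021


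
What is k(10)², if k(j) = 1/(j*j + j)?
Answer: 1/12100 ≈ 8.2645e-5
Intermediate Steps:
k(j) = 1/(j + j²) (k(j) = 1/(j² + j) = 1/(j + j²))
k(10)² = (1/(10*(1 + 10)))² = ((⅒)/11)² = ((⅒)*(1/11))² = (1/110)² = 1/12100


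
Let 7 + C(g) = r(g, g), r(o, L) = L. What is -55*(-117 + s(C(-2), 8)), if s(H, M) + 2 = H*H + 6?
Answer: 1760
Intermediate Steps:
C(g) = -7 + g
s(H, M) = 4 + H**2 (s(H, M) = -2 + (H*H + 6) = -2 + (H**2 + 6) = -2 + (6 + H**2) = 4 + H**2)
-55*(-117 + s(C(-2), 8)) = -55*(-117 + (4 + (-7 - 2)**2)) = -55*(-117 + (4 + (-9)**2)) = -55*(-117 + (4 + 81)) = -55*(-117 + 85) = -55*(-32) = 1760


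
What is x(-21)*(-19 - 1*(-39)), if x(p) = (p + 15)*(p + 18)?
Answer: 360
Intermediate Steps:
x(p) = (15 + p)*(18 + p)
x(-21)*(-19 - 1*(-39)) = (270 + (-21)² + 33*(-21))*(-19 - 1*(-39)) = (270 + 441 - 693)*(-19 + 39) = 18*20 = 360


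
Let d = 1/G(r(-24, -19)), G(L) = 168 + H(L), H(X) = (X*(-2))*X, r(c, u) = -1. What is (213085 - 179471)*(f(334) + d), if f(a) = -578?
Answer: -1612581229/83 ≈ -1.9429e+7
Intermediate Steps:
H(X) = -2*X² (H(X) = (-2*X)*X = -2*X²)
G(L) = 168 - 2*L²
d = 1/166 (d = 1/(168 - 2*(-1)²) = 1/(168 - 2*1) = 1/(168 - 2) = 1/166 ≈ 0.0060241)
(213085 - 179471)*(f(334) + d) = (213085 - 179471)*(-578 + 1/166) = 33614*(-95947/166) = -1612581229/83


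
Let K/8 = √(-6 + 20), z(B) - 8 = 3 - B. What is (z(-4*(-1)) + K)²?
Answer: 945 + 112*√14 ≈ 1364.1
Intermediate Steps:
z(B) = 11 - B (z(B) = 8 + (3 - B) = 11 - B)
K = 8*√14 (K = 8*√(-6 + 20) = 8*√14 ≈ 29.933)
(z(-4*(-1)) + K)² = ((11 - (-4)*(-1)) + 8*√14)² = ((11 - 1*4) + 8*√14)² = ((11 - 4) + 8*√14)² = (7 + 8*√14)²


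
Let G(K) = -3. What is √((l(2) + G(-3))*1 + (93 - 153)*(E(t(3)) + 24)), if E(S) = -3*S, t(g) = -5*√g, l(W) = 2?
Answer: √(-1441 - 900*√3) ≈ 54.771*I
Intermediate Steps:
√((l(2) + G(-3))*1 + (93 - 153)*(E(t(3)) + 24)) = √((2 - 3)*1 + (93 - 153)*(-(-15)*√3 + 24)) = √(-1*1 - 60*(15*√3 + 24)) = √(-1 - 60*(24 + 15*√3)) = √(-1 + (-1440 - 900*√3)) = √(-1441 - 900*√3)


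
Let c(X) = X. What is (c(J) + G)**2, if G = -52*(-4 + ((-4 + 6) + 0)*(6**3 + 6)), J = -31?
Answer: 524913921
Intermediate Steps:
G = -22880 (G = -52*(-4 + (2 + 0)*(216 + 6)) = -52*(-4 + 2*222) = -52*(-4 + 444) = -52*440 = -4*5720 = -22880)
(c(J) + G)**2 = (-31 - 22880)**2 = (-22911)**2 = 524913921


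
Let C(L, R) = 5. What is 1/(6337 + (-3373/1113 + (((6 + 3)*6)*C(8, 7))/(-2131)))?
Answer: 2371803/15022627238 ≈ 0.00015788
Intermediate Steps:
1/(6337 + (-3373/1113 + (((6 + 3)*6)*C(8, 7))/(-2131))) = 1/(6337 + (-3373/1113 + (((6 + 3)*6)*5)/(-2131))) = 1/(6337 + (-3373*1/1113 + ((9*6)*5)*(-1/2131))) = 1/(6337 + (-3373/1113 + (54*5)*(-1/2131))) = 1/(6337 + (-3373/1113 + 270*(-1/2131))) = 1/(6337 + (-3373/1113 - 270/2131)) = 1/(6337 - 7488373/2371803) = 1/(15022627238/2371803) = 2371803/15022627238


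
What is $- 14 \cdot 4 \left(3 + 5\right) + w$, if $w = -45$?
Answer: $-493$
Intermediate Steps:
$- 14 \cdot 4 \left(3 + 5\right) + w = - 14 \cdot 4 \left(3 + 5\right) - 45 = - 14 \cdot 4 \cdot 8 - 45 = \left(-14\right) 32 - 45 = -448 - 45 = -493$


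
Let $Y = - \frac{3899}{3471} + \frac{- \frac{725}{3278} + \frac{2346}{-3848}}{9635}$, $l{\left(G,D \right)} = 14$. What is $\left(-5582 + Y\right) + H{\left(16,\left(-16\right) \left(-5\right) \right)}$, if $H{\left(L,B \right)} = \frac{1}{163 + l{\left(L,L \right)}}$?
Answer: $- \frac{2672242089802092781}{478629004862580} \approx -5583.1$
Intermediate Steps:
$H{\left(L,B \right)} = \frac{1}{177}$ ($H{\left(L,B \right)} = \frac{1}{163 + 14} = \frac{1}{177}$)
$Y = - \frac{9113369115979}{8112356014620}$ ($Y = \left(-3899\right) \frac{1}{3471} + \left(\left(-725\right) \frac{1}{3278} + 2346 \left(- \frac{1}{3848}\right)\right) \frac{1}{9635} = - \frac{3899}{3471} + \left(- \frac{725}{3278} - \frac{1173}{1924}\right) \frac{1}{9635} = - \frac{3899}{3471} - \frac{2619997}{30383355860} = - \frac{9113369115979}{8112356014620} \approx -1.1234$)
$\left(-5582 + Y\right) + H{\left(16,\left(-16\right) \left(-5\right) \right)} = \left(-5582 - \frac{9113369115979}{8112356014620}\right) + \frac{1}{177} = - \frac{45292284642724819}{8112356014620} + \frac{1}{177} = - \frac{2672242089802092781}{478629004862580}$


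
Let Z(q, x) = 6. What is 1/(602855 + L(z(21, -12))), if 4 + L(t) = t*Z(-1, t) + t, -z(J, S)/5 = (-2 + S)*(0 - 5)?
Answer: 1/600401 ≈ 1.6656e-6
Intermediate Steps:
z(J, S) = -50 + 25*S (z(J, S) = -5*(-2 + S)*(0 - 5) = -5*(-2 + S)*(-5) = -5*(10 - 5*S) = -50 + 25*S)
L(t) = -4 + 7*t (L(t) = -4 + (t*6 + t) = -4 + (6*t + t) = -4 + 7*t)
1/(602855 + L(z(21, -12))) = 1/(602855 + (-4 + 7*(-50 + 25*(-12)))) = 1/(602855 + (-4 + 7*(-50 - 300))) = 1/(602855 + (-4 + 7*(-350))) = 1/(602855 + (-4 - 2450)) = 1/(602855 - 2454) = 1/600401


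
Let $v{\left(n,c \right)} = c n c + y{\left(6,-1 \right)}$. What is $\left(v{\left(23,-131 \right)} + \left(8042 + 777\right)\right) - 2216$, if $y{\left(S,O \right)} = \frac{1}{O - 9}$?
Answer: $\frac{4013059}{10} \approx 4.0131 \cdot 10^{5}$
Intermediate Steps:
$y{\left(S,O \right)} = \frac{1}{-9 + O}$
$v{\left(n,c \right)} = - \frac{1}{10} + n c^{2}$ ($v{\left(n,c \right)} = c n c + \frac{1}{-9 - 1} = n c^{2} + \frac{1}{-10} = n c^{2} - \frac{1}{10} = - \frac{1}{10} + n c^{2}$)
$\left(v{\left(23,-131 \right)} + \left(8042 + 777\right)\right) - 2216 = \left(\left(- \frac{1}{10} + 23 \left(-131\right)^{2}\right) + \left(8042 + 777\right)\right) - 2216 = \left(\left(- \frac{1}{10} + 23 \cdot 17161\right) + 8819\right) - 2216 = \left(\left(- \frac{1}{10} + 394703\right) + 8819\right) - 2216 = \left(\frac{3947029}{10} + 8819\right) - 2216 = \frac{4035219}{10} - 2216 = \frac{4013059}{10}$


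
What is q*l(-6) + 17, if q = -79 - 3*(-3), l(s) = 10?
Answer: -683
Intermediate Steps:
q = -70 (q = -79 - 1*(-9) = -79 + 9 = -70)
q*l(-6) + 17 = -70*10 + 17 = -700 + 17 = -683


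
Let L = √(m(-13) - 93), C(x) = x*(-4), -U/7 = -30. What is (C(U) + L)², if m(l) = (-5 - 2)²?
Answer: 705556 - 3360*I*√11 ≈ 7.0556e+5 - 11144.0*I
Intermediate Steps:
m(l) = 49 (m(l) = (-7)² = 49)
U = 210 (U = -7*(-30) = 210)
C(x) = -4*x
L = 2*I*√11 (L = √(49 - 93) = √(-44) = 2*I*√11 ≈ 6.6332*I)
(C(U) + L)² = (-4*210 + 2*I*√11)² = (-840 + 2*I*√11)²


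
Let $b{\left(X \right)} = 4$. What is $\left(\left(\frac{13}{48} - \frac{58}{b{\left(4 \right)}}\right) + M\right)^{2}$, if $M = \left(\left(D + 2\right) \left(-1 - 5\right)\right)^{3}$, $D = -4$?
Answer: $\frac{6766872121}{2304} \approx 2.937 \cdot 10^{6}$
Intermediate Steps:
$M = 1728$ ($M = \left(\left(-4 + 2\right) \left(-1 - 5\right)\right)^{3} = \left(\left(-2\right) \left(-6\right)\right)^{3} = 12^{3} = 1728$)
$\left(\left(\frac{13}{48} - \frac{58}{b{\left(4 \right)}}\right) + M\right)^{2} = \left(\left(\frac{13}{48} - \frac{58}{4}\right) + 1728\right)^{2} = \left(\left(13 \cdot \frac{1}{48} - \frac{29}{2}\right) + 1728\right)^{2} = \left(\left(\frac{13}{48} - \frac{29}{2}\right) + 1728\right)^{2} = \left(- \frac{683}{48} + 1728\right)^{2} = \left(\frac{82261}{48}\right)^{2} = \frac{6766872121}{2304}$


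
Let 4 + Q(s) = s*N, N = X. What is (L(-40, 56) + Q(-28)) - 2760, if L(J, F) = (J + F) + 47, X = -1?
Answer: -2673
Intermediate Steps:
N = -1
L(J, F) = 47 + F + J (L(J, F) = (F + J) + 47 = 47 + F + J)
Q(s) = -4 - s (Q(s) = -4 + s*(-1) = -4 - s)
(L(-40, 56) + Q(-28)) - 2760 = ((47 + 56 - 40) + (-4 - 1*(-28))) - 2760 = (63 + (-4 + 28)) - 2760 = (63 + 24) - 2760 = 87 - 2760 = -2673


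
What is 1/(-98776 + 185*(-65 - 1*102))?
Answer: -1/129671 ≈ -7.7118e-6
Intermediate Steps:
1/(-98776 + 185*(-65 - 1*102)) = 1/(-98776 + 185*(-65 - 102)) = 1/(-98776 + 185*(-167)) = 1/(-98776 - 30895) = 1/(-129671) = -1/129671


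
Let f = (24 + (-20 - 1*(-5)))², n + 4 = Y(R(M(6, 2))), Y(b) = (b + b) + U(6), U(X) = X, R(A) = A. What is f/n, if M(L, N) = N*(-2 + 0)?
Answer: -27/2 ≈ -13.500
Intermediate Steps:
M(L, N) = -2*N (M(L, N) = N*(-2) = -2*N)
Y(b) = 6 + 2*b (Y(b) = (b + b) + 6 = 2*b + 6 = 6 + 2*b)
n = -6 (n = -4 + (6 + 2*(-2*2)) = -4 + (6 + 2*(-4)) = -4 + (6 - 8) = -4 - 2 = -6)
f = 81 (f = (24 + (-20 + 5))² = (24 - 15)² = 9² = 81)
f/n = 81/(-6) = 81*(-⅙) = -27/2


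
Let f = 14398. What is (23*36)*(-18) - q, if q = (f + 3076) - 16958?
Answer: -15420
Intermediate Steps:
q = 516 (q = (14398 + 3076) - 16958 = 17474 - 16958 = 516)
(23*36)*(-18) - q = (23*36)*(-18) - 1*516 = 828*(-18) - 516 = -14904 - 516 = -15420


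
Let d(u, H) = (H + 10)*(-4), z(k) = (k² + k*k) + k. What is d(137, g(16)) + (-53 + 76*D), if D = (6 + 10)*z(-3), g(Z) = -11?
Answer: 18191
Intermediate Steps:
z(k) = k + 2*k² (z(k) = (k² + k²) + k = 2*k² + k = k + 2*k²)
d(u, H) = -40 - 4*H (d(u, H) = (10 + H)*(-4) = -40 - 4*H)
D = 240 (D = (6 + 10)*(-3*(1 + 2*(-3))) = 16*(-3*(1 - 6)) = 16*(-3*(-5)) = 16*15 = 240)
d(137, g(16)) + (-53 + 76*D) = (-40 - 4*(-11)) + (-53 + 76*240) = (-40 + 44) + (-53 + 18240) = 4 + 18187 = 18191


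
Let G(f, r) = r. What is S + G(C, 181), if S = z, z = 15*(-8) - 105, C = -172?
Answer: -44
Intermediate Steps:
z = -225 (z = -120 - 105 = -225)
S = -225
S + G(C, 181) = -225 + 181 = -44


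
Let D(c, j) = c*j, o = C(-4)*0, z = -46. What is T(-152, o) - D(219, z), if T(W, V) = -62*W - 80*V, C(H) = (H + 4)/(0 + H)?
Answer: 19498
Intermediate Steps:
C(H) = (4 + H)/H
o = 0 (o = ((4 - 4)/(-4))*0 = -1/4*0*0 = 0*0 = 0)
T(W, V) = -80*V - 62*W
T(-152, o) - D(219, z) = (-80*0 - 62*(-152)) - 219*(-46) = (0 + 9424) - 1*(-10074) = 9424 + 10074 = 19498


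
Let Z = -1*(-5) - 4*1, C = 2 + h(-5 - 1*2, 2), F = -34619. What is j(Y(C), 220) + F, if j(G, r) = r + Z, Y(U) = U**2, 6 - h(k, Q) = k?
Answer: -34398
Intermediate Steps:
h(k, Q) = 6 - k
C = 15 (C = 2 + (6 - (-5 - 1*2)) = 2 + (6 - (-5 - 2)) = 2 + (6 - 1*(-7)) = 2 + (6 + 7) = 2 + 13 = 15)
Z = 1 (Z = 5 - 4 = 1)
j(G, r) = 1 + r (j(G, r) = r + 1 = 1 + r)
j(Y(C), 220) + F = (1 + 220) - 34619 = 221 - 34619 = -34398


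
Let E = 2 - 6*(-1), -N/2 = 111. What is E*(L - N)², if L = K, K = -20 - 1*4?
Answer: 313632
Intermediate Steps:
K = -24 (K = -20 - 4 = -24)
L = -24
N = -222 (N = -2*111 = -222)
E = 8 (E = 2 + 6 = 8)
E*(L - N)² = 8*(-24 - 1*(-222))² = 8*(-24 + 222)² = 8*198² = 8*39204 = 313632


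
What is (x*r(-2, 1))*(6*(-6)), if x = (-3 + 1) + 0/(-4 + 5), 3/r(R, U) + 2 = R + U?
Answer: -72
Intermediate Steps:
r(R, U) = 3/(-2 + R + U) (r(R, U) = 3/(-2 + (R + U)) = 3/(-2 + R + U))
x = -2 (x = -2 + 0/1 = -2 + 1*0 = -2 + 0 = -2)
(x*r(-2, 1))*(6*(-6)) = (-6/(-2 - 2 + 1))*(6*(-6)) = -6/(-3)*(-36) = -6*(-1)/3*(-36) = -2*(-1)*(-36) = 2*(-36) = -72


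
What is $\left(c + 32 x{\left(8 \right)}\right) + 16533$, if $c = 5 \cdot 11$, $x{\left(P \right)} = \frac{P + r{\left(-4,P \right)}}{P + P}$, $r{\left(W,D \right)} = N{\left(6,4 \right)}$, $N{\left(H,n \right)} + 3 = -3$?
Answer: $16592$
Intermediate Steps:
$N{\left(H,n \right)} = -6$ ($N{\left(H,n \right)} = -3 - 3 = -6$)
$r{\left(W,D \right)} = -6$
$x{\left(P \right)} = \frac{-6 + P}{2 P}$ ($x{\left(P \right)} = \frac{P - 6}{P + P} = \frac{-6 + P}{2 P}$)
$c = 55$
$\left(c + 32 x{\left(8 \right)}\right) + 16533 = \left(55 + 32 \frac{-6 + 8}{2 \cdot 8}\right) + 16533 = \left(55 + 32 \cdot \frac{1}{2} \cdot \frac{1}{8} \cdot 2\right) + 16533 = \left(55 + 32 \cdot \frac{1}{8}\right) + 16533 = \left(55 + 4\right) + 16533 = 59 + 16533 = 16592$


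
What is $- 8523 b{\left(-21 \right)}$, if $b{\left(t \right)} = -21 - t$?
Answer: $0$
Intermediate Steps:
$- 8523 b{\left(-21 \right)} = - 8523 \left(-21 - -21\right) = - 8523 \left(-21 + 21\right) = \left(-8523\right) 0 = 0$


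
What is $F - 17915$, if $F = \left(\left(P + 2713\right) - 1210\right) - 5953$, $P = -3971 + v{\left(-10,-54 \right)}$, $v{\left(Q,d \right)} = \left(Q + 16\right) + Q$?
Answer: $-26340$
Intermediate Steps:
$v{\left(Q,d \right)} = 16 + 2 Q$ ($v{\left(Q,d \right)} = \left(16 + Q\right) + Q = 16 + 2 Q$)
$P = -3975$ ($P = -3971 + \left(16 + 2 \left(-10\right)\right) = -3971 + \left(16 - 20\right) = -3971 - 4 = -3975$)
$F = -8425$ ($F = \left(\left(-3975 + 2713\right) - 1210\right) - 5953 = \left(-1262 - 1210\right) - 5953 = -2472 - 5953 = -8425$)
$F - 17915 = -8425 - 17915 = -26340$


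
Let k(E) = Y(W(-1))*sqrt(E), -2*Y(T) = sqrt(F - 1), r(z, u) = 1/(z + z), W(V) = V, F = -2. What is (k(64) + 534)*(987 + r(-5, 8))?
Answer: 2635023/5 - 19738*I*sqrt(3)/5 ≈ 5.2701e+5 - 6837.4*I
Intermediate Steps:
r(z, u) = 1/(2*z)
Y(T) = -I*sqrt(3)/2 (Y(T) = -sqrt(-2 - 1)/2 = -I*sqrt(3)/2)
k(E) = -I*sqrt(3)*sqrt(E)/2 (k(E) = (-I*sqrt(3)/2)*sqrt(E) = -I*sqrt(3)*sqrt(E)/2)
(k(64) + 534)*(987 + r(-5, 8)) = (-I*sqrt(3)*sqrt(64)/2 + 534)*(987 + (1/2)/(-5)) = (-1/2*I*sqrt(3)*8 + 534)*(987 + (1/2)*(-1/5)) = (-4*I*sqrt(3) + 534)*(987 - 1/10) = (534 - 4*I*sqrt(3))*(9869/10) = 2635023/5 - 19738*I*sqrt(3)/5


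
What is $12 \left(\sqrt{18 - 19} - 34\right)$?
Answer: $-408 + 12 i \approx -408.0 + 12.0 i$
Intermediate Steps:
$12 \left(\sqrt{18 - 19} - 34\right) = 12 \left(\sqrt{-1} - 34\right) = 12 \left(i - 34\right) = 12 \left(-34 + i\right) = -408 + 12 i$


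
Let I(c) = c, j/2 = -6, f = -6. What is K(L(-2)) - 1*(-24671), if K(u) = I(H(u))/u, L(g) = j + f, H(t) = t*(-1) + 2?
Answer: 222029/9 ≈ 24670.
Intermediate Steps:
H(t) = 2 - t (H(t) = -t + 2 = 2 - t)
j = -12 (j = 2*(-6) = -12)
L(g) = -18 (L(g) = -12 - 6 = -18)
K(u) = (2 - u)/u
K(L(-2)) - 1*(-24671) = (2 - 1*(-18))/(-18) - 1*(-24671) = -(2 + 18)/18 + 24671 = -1/18*20 + 24671 = -10/9 + 24671 = 222029/9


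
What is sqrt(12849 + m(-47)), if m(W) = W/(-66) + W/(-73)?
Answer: sqrt(298296906270)/4818 ≈ 113.36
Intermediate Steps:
m(W) = -139*W/4818 (m(W) = W*(-1/66) + W*(-1/73) = -W/66 - W/73 = -139*W/4818)
sqrt(12849 + m(-47)) = sqrt(12849 - 139/4818*(-47)) = sqrt(12849 + 6533/4818) = sqrt(61913015/4818) = sqrt(298296906270)/4818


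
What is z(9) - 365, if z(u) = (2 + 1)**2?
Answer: -356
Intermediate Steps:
z(u) = 9 (z(u) = 3**2 = 9)
z(9) - 365 = 9 - 365 = -356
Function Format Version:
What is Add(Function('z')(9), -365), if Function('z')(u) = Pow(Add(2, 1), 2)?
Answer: -356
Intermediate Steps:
Function('z')(u) = 9 (Function('z')(u) = Pow(3, 2) = 9)
Add(Function('z')(9), -365) = Add(9, -365) = -356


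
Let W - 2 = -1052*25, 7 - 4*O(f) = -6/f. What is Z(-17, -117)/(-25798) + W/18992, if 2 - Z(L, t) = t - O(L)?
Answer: -1446545751/1041155684 ≈ -1.3894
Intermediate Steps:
O(f) = 7/4 + 3/(2*f) (O(f) = 7/4 - (-3)/(2*f) = 7/4 + 3/(2*f))
Z(L, t) = 2 - t + (6 + 7*L)/(4*L) (Z(L, t) = 2 - (t - (6 + 7*L)/(4*L)) = 2 + (-t + (6 + 7*L)/(4*L)) = 2 - t + (6 + 7*L)/(4*L))
W = -26298 (W = 2 - 1052*25 = 2 - 26300 = -26298)
Z(-17, -117)/(-25798) + W/18992 = (15/4 - 1*(-117) + (3/2)/(-17))/(-25798) - 26298/18992 = (15/4 + 117 + (3/2)*(-1/17))*(-1/25798) - 26298*1/18992 = (15/4 + 117 - 3/34)*(-1/25798) - 13149/9496 = (8205/68)*(-1/25798) - 13149/9496 = -8205/1754264 - 13149/9496 = -1446545751/1041155684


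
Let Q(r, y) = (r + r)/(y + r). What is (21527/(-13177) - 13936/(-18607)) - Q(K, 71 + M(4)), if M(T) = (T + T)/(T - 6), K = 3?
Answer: -8327690912/8581455365 ≈ -0.97043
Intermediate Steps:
M(T) = 2*T/(-6 + T) (M(T) = (2*T)/(-6 + T) = 2*T/(-6 + T))
Q(r, y) = 2*r/(r + y) (Q(r, y) = (2*r)/(r + y) = 2*r/(r + y))
(21527/(-13177) - 13936/(-18607)) - Q(K, 71 + M(4)) = (21527/(-13177) - 13936/(-18607)) - 2*3/(3 + (71 + 2*4/(-6 + 4))) = (21527*(-1/13177) - 13936*(-1/18607)) - 2*3/(3 + (71 + 2*4/(-2))) = (-21527/13177 + 13936/18607) - 2*3/(3 + (71 + 2*4*(-½))) = -216918217/245184439 - 2*3/(3 + (71 - 4)) = -216918217/245184439 - 2*3/(3 + 67) = -216918217/245184439 - 2*3/70 = -216918217/245184439 - 1*3/35 = -216918217/245184439 - 3/35 = -8327690912/8581455365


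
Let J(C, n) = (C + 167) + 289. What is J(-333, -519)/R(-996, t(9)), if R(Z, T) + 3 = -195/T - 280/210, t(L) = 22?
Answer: -8118/871 ≈ -9.3203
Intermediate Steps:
R(Z, T) = -13/3 - 195/T (R(Z, T) = -3 + (-195/T - 280/210) = -3 + (-195/T - 280*1/210) = -3 + (-195/T - 4/3) = -3 + (-4/3 - 195/T) = -13/3 - 195/T)
J(C, n) = 456 + C (J(C, n) = (167 + C) + 289 = 456 + C)
J(-333, -519)/R(-996, t(9)) = (456 - 333)/(-13/3 - 195/22) = 123/(-13/3 - 195*1/22) = 123/(-13/3 - 195/22) = 123/(-871/66) = 123*(-66/871) = -8118/871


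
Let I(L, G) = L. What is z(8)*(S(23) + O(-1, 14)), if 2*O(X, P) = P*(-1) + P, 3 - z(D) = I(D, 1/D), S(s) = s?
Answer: -115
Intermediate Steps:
z(D) = 3 - D
O(X, P) = 0 (O(X, P) = (P*(-1) + P)/2 = (-P + P)/2 = (1/2)*0 = 0)
z(8)*(S(23) + O(-1, 14)) = (3 - 1*8)*(23 + 0) = (3 - 8)*23 = -5*23 = -115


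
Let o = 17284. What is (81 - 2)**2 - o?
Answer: -11043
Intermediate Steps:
(81 - 2)**2 - o = (81 - 2)**2 - 1*17284 = 79**2 - 17284 = 6241 - 17284 = -11043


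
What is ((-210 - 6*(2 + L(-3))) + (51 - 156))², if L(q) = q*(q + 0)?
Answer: 145161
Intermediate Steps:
L(q) = q² (L(q) = q*q = q²)
((-210 - 6*(2 + L(-3))) + (51 - 156))² = ((-210 - 6*(2 + (-3)²)) + (51 - 156))² = ((-210 - 6*(2 + 9)) - 105)² = ((-210 - 6*11) - 105)² = ((-210 - 1*66) - 105)² = ((-210 - 66) - 105)² = (-276 - 105)² = (-381)² = 145161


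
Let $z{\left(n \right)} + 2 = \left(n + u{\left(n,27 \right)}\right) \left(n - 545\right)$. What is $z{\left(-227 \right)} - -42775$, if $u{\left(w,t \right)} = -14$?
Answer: $228825$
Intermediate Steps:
$z{\left(n \right)} = -2 + \left(-545 + n\right) \left(-14 + n\right)$ ($z{\left(n \right)} = -2 + \left(n - 14\right) \left(n - 545\right) = -2 + \left(-14 + n\right) \left(-545 + n\right) = -2 + \left(-545 + n\right) \left(-14 + n\right)$)
$z{\left(-227 \right)} - -42775 = \left(7628 + \left(-227\right)^{2} - -126893\right) - -42775 = \left(7628 + 51529 + 126893\right) + 42775 = 186050 + 42775 = 228825$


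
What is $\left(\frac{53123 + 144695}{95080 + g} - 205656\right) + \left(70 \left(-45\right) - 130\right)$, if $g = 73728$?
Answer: $- \frac{17634935235}{84404} \approx -2.0893 \cdot 10^{5}$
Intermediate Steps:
$\left(\frac{53123 + 144695}{95080 + g} - 205656\right) + \left(70 \left(-45\right) - 130\right) = \left(\frac{53123 + 144695}{95080 + 73728} - 205656\right) + \left(70 \left(-45\right) - 130\right) = \left(\frac{197818}{168808} - 205656\right) - 3280 = \left(197818 \cdot \frac{1}{168808} - 205656\right) - 3280 = \left(\frac{98909}{84404} - 205656\right) - 3280 = - \frac{17358090115}{84404} - 3280 = - \frac{17634935235}{84404}$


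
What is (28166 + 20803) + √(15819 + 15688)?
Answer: 48969 + 7*√643 ≈ 49147.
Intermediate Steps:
(28166 + 20803) + √(15819 + 15688) = 48969 + √31507 = 48969 + 7*√643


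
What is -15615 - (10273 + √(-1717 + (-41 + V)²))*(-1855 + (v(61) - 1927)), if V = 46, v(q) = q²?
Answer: 611038 + 366*I*√47 ≈ 6.1104e+5 + 2509.2*I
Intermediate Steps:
-15615 - (10273 + √(-1717 + (-41 + V)²))*(-1855 + (v(61) - 1927)) = -15615 - (10273 + √(-1717 + (-41 + 46)²))*(-1855 + (61² - 1927)) = -15615 - (10273 + √(-1717 + 5²))*(-1855 + (3721 - 1927)) = -15615 - (10273 + √(-1717 + 25))*(-1855 + 1794) = -15615 - (10273 + √(-1692))*(-61) = -15615 - (10273 + 6*I*√47)*(-61) = -15615 - (-626653 - 366*I*√47) = -15615 + (626653 + 366*I*√47) = 611038 + 366*I*√47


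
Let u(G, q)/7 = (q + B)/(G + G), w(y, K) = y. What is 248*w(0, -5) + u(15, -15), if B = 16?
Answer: 7/30 ≈ 0.23333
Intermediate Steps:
u(G, q) = 7*(16 + q)/(2*G) (u(G, q) = 7*((q + 16)/(G + G)) = 7*((16 + q)/((2*G))) = 7*((16 + q)*(1/(2*G))) = 7*((16 + q)/(2*G)) = 7*(16 + q)/(2*G))
248*w(0, -5) + u(15, -15) = 248*0 + (7/2)*(16 - 15)/15 = 0 + (7/2)*(1/15)*1 = 0 + 7/30 = 7/30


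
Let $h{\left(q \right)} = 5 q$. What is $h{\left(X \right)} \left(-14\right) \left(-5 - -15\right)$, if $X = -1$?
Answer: $700$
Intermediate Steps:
$h{\left(X \right)} \left(-14\right) \left(-5 - -15\right) = 5 \left(-1\right) \left(-14\right) \left(-5 - -15\right) = \left(-5\right) \left(-14\right) \left(-5 + 15\right) = 70 \cdot 10 = 700$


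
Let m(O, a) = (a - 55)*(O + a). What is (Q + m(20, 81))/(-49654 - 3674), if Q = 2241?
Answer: -4867/53328 ≈ -0.091265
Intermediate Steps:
m(O, a) = (-55 + a)*(O + a)
(Q + m(20, 81))/(-49654 - 3674) = (2241 + (81² - 55*20 - 55*81 + 20*81))/(-49654 - 3674) = (2241 + (6561 - 1100 - 4455 + 1620))/(-53328) = (2241 + 2626)*(-1/53328) = 4867*(-1/53328) = -4867/53328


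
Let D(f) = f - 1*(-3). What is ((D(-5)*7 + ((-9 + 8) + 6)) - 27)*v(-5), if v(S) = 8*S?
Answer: 1440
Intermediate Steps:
D(f) = 3 + f (D(f) = f + 3 = 3 + f)
((D(-5)*7 + ((-9 + 8) + 6)) - 27)*v(-5) = (((3 - 5)*7 + ((-9 + 8) + 6)) - 27)*(8*(-5)) = ((-2*7 + (-1 + 6)) - 27)*(-40) = ((-14 + 5) - 27)*(-40) = (-9 - 27)*(-40) = -36*(-40) = 1440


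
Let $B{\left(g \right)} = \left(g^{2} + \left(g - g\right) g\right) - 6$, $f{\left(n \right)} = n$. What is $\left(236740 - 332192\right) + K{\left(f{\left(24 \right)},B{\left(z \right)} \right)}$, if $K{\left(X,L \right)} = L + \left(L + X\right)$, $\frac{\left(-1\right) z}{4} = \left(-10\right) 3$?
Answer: $-66640$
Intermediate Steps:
$z = 120$ ($z = - 4 \left(\left(-10\right) 3\right) = \left(-4\right) \left(-30\right) = 120$)
$B{\left(g \right)} = -6 + g^{2}$ ($B{\left(g \right)} = \left(g^{2} + 0 g\right) - 6 = \left(g^{2} + 0\right) - 6 = g^{2} - 6 = -6 + g^{2}$)
$K{\left(X,L \right)} = X + 2 L$
$\left(236740 - 332192\right) + K{\left(f{\left(24 \right)},B{\left(z \right)} \right)} = \left(236740 - 332192\right) + \left(24 + 2 \left(-6 + 120^{2}\right)\right) = -95452 + \left(24 + 2 \left(-6 + 14400\right)\right) = -95452 + \left(24 + 2 \cdot 14394\right) = -95452 + \left(24 + 28788\right) = -95452 + 28812 = -66640$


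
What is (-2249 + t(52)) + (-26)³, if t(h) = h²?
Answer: -17121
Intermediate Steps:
(-2249 + t(52)) + (-26)³ = (-2249 + 52²) + (-26)³ = (-2249 + 2704) - 17576 = 455 - 17576 = -17121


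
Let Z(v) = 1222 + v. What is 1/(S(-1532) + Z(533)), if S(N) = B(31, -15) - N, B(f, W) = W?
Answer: 1/3272 ≈ 0.00030562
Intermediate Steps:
S(N) = -15 - N
1/(S(-1532) + Z(533)) = 1/((-15 - 1*(-1532)) + (1222 + 533)) = 1/((-15 + 1532) + 1755) = 1/(1517 + 1755) = 1/3272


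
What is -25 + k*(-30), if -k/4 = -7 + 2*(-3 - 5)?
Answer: -2785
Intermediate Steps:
k = 92 (k = -4*(-7 + 2*(-3 - 5)) = -4*(-7 + 2*(-8)) = -4*(-7 - 16) = -4*(-23) = 92)
-25 + k*(-30) = -25 + 92*(-30) = -25 - 2760 = -2785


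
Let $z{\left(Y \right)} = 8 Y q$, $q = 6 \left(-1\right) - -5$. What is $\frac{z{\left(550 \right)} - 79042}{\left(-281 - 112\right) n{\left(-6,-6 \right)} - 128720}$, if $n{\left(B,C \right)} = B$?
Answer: $\frac{41721}{63181} \approx 0.66034$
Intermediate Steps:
$q = -1$ ($q = -6 + 5 = -1$)
$z{\left(Y \right)} = - 8 Y$ ($z{\left(Y \right)} = 8 Y \left(-1\right) = - 8 Y$)
$\frac{z{\left(550 \right)} - 79042}{\left(-281 - 112\right) n{\left(-6,-6 \right)} - 128720} = \frac{\left(-8\right) 550 - 79042}{\left(-281 - 112\right) \left(-6\right) - 128720} = \frac{-4400 - 79042}{\left(-393\right) \left(-6\right) - 128720} = - \frac{83442}{2358 - 128720} = - \frac{83442}{-126362} = \left(-83442\right) \left(- \frac{1}{126362}\right) = \frac{41721}{63181}$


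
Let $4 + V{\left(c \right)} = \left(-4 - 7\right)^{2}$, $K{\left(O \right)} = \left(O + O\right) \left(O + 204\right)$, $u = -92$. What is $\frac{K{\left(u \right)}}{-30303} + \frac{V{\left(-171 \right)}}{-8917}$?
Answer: $\frac{695815}{1043289} \approx 0.66694$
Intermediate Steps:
$K{\left(O \right)} = 2 O \left(204 + O\right)$
$V{\left(c \right)} = 117$ ($V{\left(c \right)} = -4 + \left(-4 - 7\right)^{2} = -4 + \left(-11\right)^{2} = -4 + 121 = 117$)
$\frac{K{\left(u \right)}}{-30303} + \frac{V{\left(-171 \right)}}{-8917} = \frac{2 \left(-92\right) \left(204 - 92\right)}{-30303} + \frac{117}{-8917} = 2 \left(-92\right) 112 \left(- \frac{1}{30303}\right) + 117 \left(- \frac{1}{8917}\right) = \left(-20608\right) \left(- \frac{1}{30303}\right) - \frac{117}{8917} = \frac{2944}{4329} - \frac{117}{8917} = \frac{695815}{1043289}$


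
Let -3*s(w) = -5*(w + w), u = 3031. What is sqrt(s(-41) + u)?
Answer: sqrt(26049)/3 ≈ 53.799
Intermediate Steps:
s(w) = 10*w/3 (s(w) = -(-5)*(w + w)/3 = -(-5)*2*w/3 = -(-10)*w/3 = 10*w/3)
sqrt(s(-41) + u) = sqrt((10/3)*(-41) + 3031) = sqrt(-410/3 + 3031) = sqrt(8683/3) = sqrt(26049)/3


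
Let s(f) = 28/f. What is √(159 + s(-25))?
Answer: √3947/5 ≈ 12.565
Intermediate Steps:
√(159 + s(-25)) = √(159 + 28/(-25)) = √(159 + 28*(-1/25)) = √(159 - 28/25) = √(3947/25) = √3947/5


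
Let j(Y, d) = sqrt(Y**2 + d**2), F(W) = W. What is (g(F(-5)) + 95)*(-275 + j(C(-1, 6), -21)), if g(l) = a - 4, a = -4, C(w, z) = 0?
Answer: -22098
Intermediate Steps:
g(l) = -8 (g(l) = -4 - 4 = -8)
(g(F(-5)) + 95)*(-275 + j(C(-1, 6), -21)) = (-8 + 95)*(-275 + sqrt(0**2 + (-21)**2)) = 87*(-275 + sqrt(0 + 441)) = 87*(-275 + sqrt(441)) = 87*(-275 + 21) = 87*(-254) = -22098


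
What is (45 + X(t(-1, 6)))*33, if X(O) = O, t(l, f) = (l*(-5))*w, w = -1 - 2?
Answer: 990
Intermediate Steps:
w = -3
t(l, f) = 15*l (t(l, f) = (l*(-5))*(-3) = -5*l*(-3) = 15*l)
(45 + X(t(-1, 6)))*33 = (45 + 15*(-1))*33 = (45 - 15)*33 = 30*33 = 990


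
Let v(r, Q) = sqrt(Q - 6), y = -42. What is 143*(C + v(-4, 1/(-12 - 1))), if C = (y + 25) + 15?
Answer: -286 + 11*I*sqrt(1027) ≈ -286.0 + 352.52*I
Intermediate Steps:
C = -2 (C = (-42 + 25) + 15 = -17 + 15 = -2)
v(r, Q) = sqrt(-6 + Q)
143*(C + v(-4, 1/(-12 - 1))) = 143*(-2 + sqrt(-6 + 1/(-12 - 1))) = 143*(-2 + sqrt(-6 + 1/(-13))) = 143*(-2 + sqrt(-6 - 1/13)) = 143*(-2 + sqrt(-79/13)) = 143*(-2 + I*sqrt(1027)/13) = -286 + 11*I*sqrt(1027)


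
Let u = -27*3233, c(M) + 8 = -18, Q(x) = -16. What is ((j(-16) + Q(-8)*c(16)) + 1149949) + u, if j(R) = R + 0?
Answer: 1063058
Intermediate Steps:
j(R) = R
c(M) = -26 (c(M) = -8 - 18 = -26)
u = -87291
((j(-16) + Q(-8)*c(16)) + 1149949) + u = ((-16 - 16*(-26)) + 1149949) - 87291 = ((-16 + 416) + 1149949) - 87291 = (400 + 1149949) - 87291 = 1150349 - 87291 = 1063058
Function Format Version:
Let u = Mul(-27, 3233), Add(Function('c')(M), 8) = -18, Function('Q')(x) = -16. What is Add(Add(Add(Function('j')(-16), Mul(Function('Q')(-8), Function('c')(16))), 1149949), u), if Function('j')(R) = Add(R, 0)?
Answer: 1063058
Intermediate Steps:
Function('j')(R) = R
Function('c')(M) = -26 (Function('c')(M) = Add(-8, -18) = -26)
u = -87291
Add(Add(Add(Function('j')(-16), Mul(Function('Q')(-8), Function('c')(16))), 1149949), u) = Add(Add(Add(-16, Mul(-16, -26)), 1149949), -87291) = Add(Add(Add(-16, 416), 1149949), -87291) = Add(Add(400, 1149949), -87291) = Add(1150349, -87291) = 1063058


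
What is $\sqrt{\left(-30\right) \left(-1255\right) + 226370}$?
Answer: $2 \sqrt{66005} \approx 513.83$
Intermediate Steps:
$\sqrt{\left(-30\right) \left(-1255\right) + 226370} = \sqrt{37650 + 226370} = \sqrt{264020} = 2 \sqrt{66005}$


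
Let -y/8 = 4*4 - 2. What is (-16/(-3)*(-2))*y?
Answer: 3584/3 ≈ 1194.7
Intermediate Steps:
y = -112 (y = -8*(4*4 - 2) = -8*(16 - 2) = -8*14 = -112)
(-16/(-3)*(-2))*y = (-16/(-3)*(-2))*(-112) = (-16*(-⅓)*(-2))*(-112) = ((16/3)*(-2))*(-112) = -32/3*(-112) = 3584/3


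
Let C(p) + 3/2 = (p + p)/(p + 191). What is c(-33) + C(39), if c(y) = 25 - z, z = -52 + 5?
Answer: 16293/230 ≈ 70.839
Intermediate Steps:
z = -47
c(y) = 72 (c(y) = 25 - 1*(-47) = 25 + 47 = 72)
C(p) = -3/2 + 2*p/(191 + p) (C(p) = -3/2 + (p + p)/(p + 191) = -3/2 + (2*p)/(191 + p) = -3/2 + 2*p/(191 + p))
c(-33) + C(39) = 72 + (-573 + 39)/(2*(191 + 39)) = 72 + (½)*(-534)/230 = 72 + (½)*(1/230)*(-534) = 72 - 267/230 = 16293/230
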